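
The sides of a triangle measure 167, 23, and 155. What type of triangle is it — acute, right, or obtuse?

Compare the square of the longest side to the sum of squares of the other two: 23² + 155² = 24554 < 27889 = 167².

obtuse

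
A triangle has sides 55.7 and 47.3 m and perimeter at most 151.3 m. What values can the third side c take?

8.4 < c ≤ 48.3

Triangle inequality alone gives 8.4 < c < 103.0.
The perimeter condition gives c ≤ 151.3 − 55.7 − 47.3 = 48.3.
Intersecting the two: 8.4 < c ≤ 48.3.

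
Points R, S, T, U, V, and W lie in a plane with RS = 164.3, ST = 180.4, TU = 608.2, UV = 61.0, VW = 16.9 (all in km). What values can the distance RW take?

185.6 ≤ RW ≤ 1030.8 km

The maximum is all hops collinear in one direction: 164.3 + 180.4 + 608.2 + 61.0 + 16.9 = 1030.8.
The longest hop is 608.2; the others sum to 422.6. Folding the others back against it leaves at least 608.2 − 422.6 = 185.6.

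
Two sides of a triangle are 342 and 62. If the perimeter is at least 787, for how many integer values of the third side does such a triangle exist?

Triangle inequality: 280 < x < 404. Perimeter ≥ 787 gives x ≥ 787 − 342 − 62 = 383.
So 383 ≤ x < 404; integers 383 through 403: 21 values.

21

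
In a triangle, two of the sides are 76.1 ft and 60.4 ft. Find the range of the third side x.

By the triangle inequality, x must be less than 76.1 + 60.4 = 136.5 and greater than |76.1 − 60.4| = 15.7.

15.7 < x < 136.5 (ft)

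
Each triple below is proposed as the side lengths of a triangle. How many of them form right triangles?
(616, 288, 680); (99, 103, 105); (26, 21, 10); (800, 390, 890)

(616,288,680): 288²+616² = 462400 = 680² → right
(99,103,105): 99²+103² = 20410 > 11025 = 105² → acute
(26,21,10): 10²+21² = 541 < 676 = 26² → obtuse
(800,390,890): 390²+800² = 792100 = 890² → right
2 of the 4 are right.

2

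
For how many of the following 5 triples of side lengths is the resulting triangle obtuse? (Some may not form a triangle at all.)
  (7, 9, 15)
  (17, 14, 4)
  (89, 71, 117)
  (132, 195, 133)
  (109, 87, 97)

4

(7,9,15): 7²+9² = 130 < 225 = 15² → obtuse
(17,14,4): 4²+14² = 212 < 289 = 17² → obtuse
(89,71,117): 71²+89² = 12962 < 13689 = 117² → obtuse
(132,195,133): 132²+133² = 35113 < 38025 = 195² → obtuse
(109,87,97): 87²+97² = 16978 > 11881 = 109² → acute
4 of the 5 are obtuse.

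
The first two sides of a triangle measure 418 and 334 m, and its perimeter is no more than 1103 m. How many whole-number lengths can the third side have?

267

Triangle inequality: 84 < x < 752. Perimeter ≤ 1103 gives x ≤ 1103 − 418 − 334 = 351.
So 84 < x ≤ 351; integers 85 through 351: 267 values.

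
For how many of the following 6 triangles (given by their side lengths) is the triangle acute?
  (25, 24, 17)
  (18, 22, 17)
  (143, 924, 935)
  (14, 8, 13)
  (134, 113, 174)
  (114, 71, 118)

(25,24,17): 17²+24² = 865 > 625 = 25² → acute
(18,22,17): 17²+18² = 613 > 484 = 22² → acute
(143,924,935): 143²+924² = 874225 = 935² → right
(14,8,13): 8²+13² = 233 > 196 = 14² → acute
(134,113,174): 113²+134² = 30725 > 30276 = 174² → acute
(114,71,118): 71²+114² = 18037 > 13924 = 118² → acute
5 of the 6 are acute.

5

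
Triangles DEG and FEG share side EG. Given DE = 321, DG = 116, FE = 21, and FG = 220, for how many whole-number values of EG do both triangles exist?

35

From triangle DEG: 205 < EG < 437.
From triangle FEG: 199 < EG < 241.
Intersection: 205 < EG < 241, so integers 206 through 240: 35 values.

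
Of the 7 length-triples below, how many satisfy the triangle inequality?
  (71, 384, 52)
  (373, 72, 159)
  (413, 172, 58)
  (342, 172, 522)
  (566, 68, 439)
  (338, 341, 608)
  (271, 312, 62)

2

(52,71,384): 52+71 ≤ 384 → not valid
(72,159,373): 72+159 ≤ 373 → not valid
(58,172,413): 58+172 ≤ 413 → not valid
(172,342,522): 172+342 ≤ 522 → not valid
(68,439,566): 68+439 ≤ 566 → not valid
(338,341,608): 338+341 > 608 → valid
(62,271,312): 62+271 > 312 → valid
2 of the 7 triples form a triangle.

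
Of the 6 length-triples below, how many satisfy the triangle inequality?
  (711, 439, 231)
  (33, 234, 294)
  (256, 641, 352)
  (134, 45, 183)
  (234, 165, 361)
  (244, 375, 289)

2

(231,439,711): 231+439 ≤ 711 → not valid
(33,234,294): 33+234 ≤ 294 → not valid
(256,352,641): 256+352 ≤ 641 → not valid
(45,134,183): 45+134 ≤ 183 → not valid
(165,234,361): 165+234 > 361 → valid
(244,289,375): 244+289 > 375 → valid
2 of the 6 triples form a triangle.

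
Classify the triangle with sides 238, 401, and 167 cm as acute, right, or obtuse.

obtuse

Compare the square of the longest side to the sum of squares of the other two: 167² + 238² = 84533 < 160801 = 401².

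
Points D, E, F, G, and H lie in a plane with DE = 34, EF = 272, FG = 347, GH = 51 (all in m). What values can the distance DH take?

The maximum is all hops collinear in one direction: 34 + 272 + 347 + 51 = 704.
The longest hop is 347; the others sum to 357. Since 347 ≤ 357, the path can fold back on itself completely, so the minimum distance is 0.

0 ≤ DH ≤ 704 m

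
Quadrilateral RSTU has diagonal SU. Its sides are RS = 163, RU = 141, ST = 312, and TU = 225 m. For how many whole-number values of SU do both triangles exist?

From triangle RSU: 22 < SU < 304.
From triangle TSU: 87 < SU < 537.
Intersection: 87 < SU < 304, so integers 88 through 303: 216 values.

216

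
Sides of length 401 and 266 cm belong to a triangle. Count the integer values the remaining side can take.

531

The third side lies in the open interval (135, 667).
Integers from 136 to 666 inclusive: 666 − 136 + 1 = 531.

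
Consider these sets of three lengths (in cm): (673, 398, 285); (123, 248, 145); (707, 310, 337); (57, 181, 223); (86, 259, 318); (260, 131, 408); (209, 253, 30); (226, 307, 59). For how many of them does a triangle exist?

(285,398,673): 285+398 > 673 → valid
(123,145,248): 123+145 > 248 → valid
(310,337,707): 310+337 ≤ 707 → not valid
(57,181,223): 57+181 > 223 → valid
(86,259,318): 86+259 > 318 → valid
(131,260,408): 131+260 ≤ 408 → not valid
(30,209,253): 30+209 ≤ 253 → not valid
(59,226,307): 59+226 ≤ 307 → not valid
4 of the 8 triples form a triangle.

4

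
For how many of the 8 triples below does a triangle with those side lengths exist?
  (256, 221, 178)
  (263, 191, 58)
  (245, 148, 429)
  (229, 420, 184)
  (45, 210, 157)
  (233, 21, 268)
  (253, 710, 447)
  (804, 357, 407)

1

(178,221,256): 178+221 > 256 → valid
(58,191,263): 58+191 ≤ 263 → not valid
(148,245,429): 148+245 ≤ 429 → not valid
(184,229,420): 184+229 ≤ 420 → not valid
(45,157,210): 45+157 ≤ 210 → not valid
(21,233,268): 21+233 ≤ 268 → not valid
(253,447,710): 253+447 ≤ 710 → not valid
(357,407,804): 357+407 ≤ 804 → not valid
1 of the 8 triples forms a triangle.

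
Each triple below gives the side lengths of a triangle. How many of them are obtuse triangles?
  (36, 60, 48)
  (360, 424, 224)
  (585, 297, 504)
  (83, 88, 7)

1

(36,60,48): 36²+48² = 3600 = 60² → right
(360,424,224): 224²+360² = 179776 = 424² → right
(585,297,504): 297²+504² = 342225 = 585² → right
(83,88,7): 7²+83² = 6938 < 7744 = 88² → obtuse
1 of the 4 is obtuse.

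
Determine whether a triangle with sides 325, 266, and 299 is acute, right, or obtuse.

Compare the square of the longest side to the sum of squares of the other two: 266² + 299² = 160157 > 105625 = 325².

acute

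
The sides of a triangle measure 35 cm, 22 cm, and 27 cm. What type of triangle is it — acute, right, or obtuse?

obtuse

Compare the square of the longest side to the sum of squares of the other two: 22² + 27² = 1213 < 1225 = 35².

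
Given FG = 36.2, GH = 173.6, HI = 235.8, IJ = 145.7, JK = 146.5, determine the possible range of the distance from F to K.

The maximum is all hops collinear in one direction: 36.2 + 173.6 + 235.8 + 145.7 + 146.5 = 737.8.
The longest hop is 235.8; the others sum to 502.0. Since 235.8 ≤ 502.0, the path can fold back on itself completely, so the minimum distance is 0.

0 ≤ FK ≤ 737.8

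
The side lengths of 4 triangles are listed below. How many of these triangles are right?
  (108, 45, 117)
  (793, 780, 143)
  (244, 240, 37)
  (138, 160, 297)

2

(108,45,117): 45²+108² = 13689 = 117² → right
(793,780,143): 143²+780² = 628849 = 793² → right
(244,240,37): 37²+240² = 58969 < 59536 = 244² → obtuse
(138,160,297): 138²+160² = 44644 < 88209 = 297² → obtuse
2 of the 4 are right.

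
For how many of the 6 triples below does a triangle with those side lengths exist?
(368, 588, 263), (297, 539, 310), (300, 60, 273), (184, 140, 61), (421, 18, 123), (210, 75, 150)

(263,368,588): 263+368 > 588 → valid
(297,310,539): 297+310 > 539 → valid
(60,273,300): 60+273 > 300 → valid
(61,140,184): 61+140 > 184 → valid
(18,123,421): 18+123 ≤ 421 → not valid
(75,150,210): 75+150 > 210 → valid
5 of the 6 triples form a triangle.

5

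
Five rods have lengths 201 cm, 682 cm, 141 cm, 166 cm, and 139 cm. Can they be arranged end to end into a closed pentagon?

No

For a pentagon, each side must be shorter than the sum of the others.
Here the longest side is 682, but the remaining 4 sides sum to only 647.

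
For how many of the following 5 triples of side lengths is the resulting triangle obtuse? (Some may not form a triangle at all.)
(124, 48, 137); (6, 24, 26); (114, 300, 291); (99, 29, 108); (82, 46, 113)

(124,48,137): 48²+124² = 17680 < 18769 = 137² → obtuse
(6,24,26): 6²+24² = 612 < 676 = 26² → obtuse
(114,300,291): 114²+291² = 97677 > 90000 = 300² → acute
(99,29,108): 29²+99² = 10642 < 11664 = 108² → obtuse
(82,46,113): 46²+82² = 8840 < 12769 = 113² → obtuse
4 of the 5 are obtuse.

4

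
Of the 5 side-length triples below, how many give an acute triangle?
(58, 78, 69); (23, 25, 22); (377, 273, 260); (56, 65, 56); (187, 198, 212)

(58,78,69): 58²+69² = 8125 > 6084 = 78² → acute
(23,25,22): 22²+23² = 1013 > 625 = 25² → acute
(377,273,260): 260²+273² = 142129 = 377² → right
(56,65,56): 56²+56² = 6272 > 4225 = 65² → acute
(187,198,212): 187²+198² = 74173 > 44944 = 212² → acute
4 of the 5 are acute.

4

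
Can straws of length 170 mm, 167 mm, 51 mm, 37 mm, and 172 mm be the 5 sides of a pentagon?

Yes

A pentagon exists iff every side is shorter than the sum of the others — equivalently, the longest side is less than the sum of the rest.
Longest side 172 < 425 (sum of the remaining 4), so yes.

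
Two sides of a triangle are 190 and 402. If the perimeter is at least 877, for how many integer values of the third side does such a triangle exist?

307

Triangle inequality: 212 < x < 592. Perimeter ≥ 877 gives x ≥ 877 − 190 − 402 = 285.
So 285 ≤ x < 592; integers 285 through 591: 307 values.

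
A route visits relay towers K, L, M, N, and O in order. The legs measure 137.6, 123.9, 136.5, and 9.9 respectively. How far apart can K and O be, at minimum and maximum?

The maximum is all hops collinear in one direction: 137.6 + 123.9 + 136.5 + 9.9 = 407.9.
The longest hop is 137.6; the others sum to 270.3. Since 137.6 ≤ 270.3, the path can fold back on itself completely, so the minimum distance is 0.

0 ≤ KO ≤ 407.9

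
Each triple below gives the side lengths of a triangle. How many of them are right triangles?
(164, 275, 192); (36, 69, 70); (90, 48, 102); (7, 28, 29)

(164,275,192): 164²+192² = 63760 < 75625 = 275² → obtuse
(36,69,70): 36²+69² = 6057 > 4900 = 70² → acute
(90,48,102): 48²+90² = 10404 = 102² → right
(7,28,29): 7²+28² = 833 < 841 = 29² → obtuse
1 of the 4 is right.

1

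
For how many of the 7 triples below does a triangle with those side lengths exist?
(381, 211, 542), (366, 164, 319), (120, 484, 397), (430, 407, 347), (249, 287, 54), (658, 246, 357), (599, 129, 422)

(211,381,542): 211+381 > 542 → valid
(164,319,366): 164+319 > 366 → valid
(120,397,484): 120+397 > 484 → valid
(347,407,430): 347+407 > 430 → valid
(54,249,287): 54+249 > 287 → valid
(246,357,658): 246+357 ≤ 658 → not valid
(129,422,599): 129+422 ≤ 599 → not valid
5 of the 7 triples form a triangle.

5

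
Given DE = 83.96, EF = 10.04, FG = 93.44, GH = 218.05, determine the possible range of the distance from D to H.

30.61 ≤ DH ≤ 405.49

The maximum is all hops collinear in one direction: 83.96 + 10.04 + 93.44 + 218.05 = 405.49.
The longest hop is 218.05; the others sum to 187.44. Folding the others back against it leaves at least 218.05 − 187.44 = 30.61.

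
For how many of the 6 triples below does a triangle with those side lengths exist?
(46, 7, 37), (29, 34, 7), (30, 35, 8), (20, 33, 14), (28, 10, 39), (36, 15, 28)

(7,37,46): 7+37 ≤ 46 → not valid
(7,29,34): 7+29 > 34 → valid
(8,30,35): 8+30 > 35 → valid
(14,20,33): 14+20 > 33 → valid
(10,28,39): 10+28 ≤ 39 → not valid
(15,28,36): 15+28 > 36 → valid
4 of the 6 triples form a triangle.

4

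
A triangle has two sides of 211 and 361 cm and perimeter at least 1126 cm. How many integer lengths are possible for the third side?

18

Triangle inequality: 150 < x < 572. Perimeter ≥ 1126 gives x ≥ 1126 − 211 − 361 = 554.
So 554 ≤ x < 572; integers 554 through 571: 18 values.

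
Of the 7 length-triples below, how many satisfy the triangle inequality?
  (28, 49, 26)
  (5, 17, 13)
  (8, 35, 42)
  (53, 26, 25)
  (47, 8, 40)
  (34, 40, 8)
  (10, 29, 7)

(26,28,49): 26+28 > 49 → valid
(5,13,17): 5+13 > 17 → valid
(8,35,42): 8+35 > 42 → valid
(25,26,53): 25+26 ≤ 53 → not valid
(8,40,47): 8+40 > 47 → valid
(8,34,40): 8+34 > 40 → valid
(7,10,29): 7+10 ≤ 29 → not valid
5 of the 7 triples form a triangle.

5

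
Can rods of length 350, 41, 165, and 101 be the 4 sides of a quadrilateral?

For a quadrilateral, each side must be shorter than the sum of the others.
Here the longest side is 350, but the remaining 3 sides sum to only 307.

No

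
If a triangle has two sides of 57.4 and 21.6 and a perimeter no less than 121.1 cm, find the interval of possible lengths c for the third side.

42.1 ≤ c < 79.0 cm

Triangle inequality alone gives 35.8 < c < 79.0.
The perimeter condition gives c ≥ 121.1 − 57.4 − 21.6 = 42.1.
Intersecting the two: 42.1 ≤ c < 79.0.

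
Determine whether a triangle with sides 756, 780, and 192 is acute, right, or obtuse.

Compare the square of the longest side to the sum of squares of the other two: 192² + 756² = 608400 = 780².

right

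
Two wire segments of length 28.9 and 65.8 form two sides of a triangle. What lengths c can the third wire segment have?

By the triangle inequality, c must be less than 28.9 + 65.8 = 94.7 and greater than |28.9 − 65.8| = 36.9.

36.9 < c < 94.7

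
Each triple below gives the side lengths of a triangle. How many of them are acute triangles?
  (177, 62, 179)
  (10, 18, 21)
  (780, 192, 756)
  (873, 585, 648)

(177,62,179): 62²+177² = 35173 > 32041 = 179² → acute
(10,18,21): 10²+18² = 424 < 441 = 21² → obtuse
(780,192,756): 192²+756² = 608400 = 780² → right
(873,585,648): 585²+648² = 762129 = 873² → right
1 of the 4 is acute.

1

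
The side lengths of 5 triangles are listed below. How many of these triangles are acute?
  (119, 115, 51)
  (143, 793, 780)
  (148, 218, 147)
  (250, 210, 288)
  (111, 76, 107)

3

(119,115,51): 51²+115² = 15826 > 14161 = 119² → acute
(143,793,780): 143²+780² = 628849 = 793² → right
(148,218,147): 147²+148² = 43513 < 47524 = 218² → obtuse
(250,210,288): 210²+250² = 106600 > 82944 = 288² → acute
(111,76,107): 76²+107² = 17225 > 12321 = 111² → acute
3 of the 5 are acute.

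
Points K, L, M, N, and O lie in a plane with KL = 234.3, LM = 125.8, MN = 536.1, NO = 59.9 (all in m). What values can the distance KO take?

The maximum is all hops collinear in one direction: 234.3 + 125.8 + 536.1 + 59.9 = 956.1.
The longest hop is 536.1; the others sum to 420.0. Folding the others back against it leaves at least 536.1 − 420.0 = 116.1.

116.1 ≤ KO ≤ 956.1 m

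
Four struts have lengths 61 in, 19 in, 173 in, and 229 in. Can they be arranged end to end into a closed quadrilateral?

A quadrilateral exists iff every side is shorter than the sum of the others — equivalently, the longest side is less than the sum of the rest.
Longest side 229 < 253 (sum of the remaining 3), so yes.

Yes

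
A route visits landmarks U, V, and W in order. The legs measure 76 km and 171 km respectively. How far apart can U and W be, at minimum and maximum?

95 ≤ UW ≤ 247 km

By the triangle inequality, |76 − 171| ≤ UW ≤ 76 + 171.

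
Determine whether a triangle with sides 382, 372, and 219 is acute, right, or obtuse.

Compare the square of the longest side to the sum of squares of the other two: 219² + 372² = 186345 > 145924 = 382².

acute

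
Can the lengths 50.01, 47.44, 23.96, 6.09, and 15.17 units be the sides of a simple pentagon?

A pentagon exists iff every side is shorter than the sum of the others — equivalently, the longest side is less than the sum of the rest.
Longest side 50.01 < 92.66 (sum of the remaining 4), so yes.

Yes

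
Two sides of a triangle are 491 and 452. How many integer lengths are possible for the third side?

The third side lies in the open interval (39, 943).
Integers from 40 to 942 inclusive: 942 − 40 + 1 = 903.

903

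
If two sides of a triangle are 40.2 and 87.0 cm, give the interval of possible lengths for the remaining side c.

46.8 < c < 127.2 (cm)

By the triangle inequality, c must be less than 40.2 + 87.0 = 127.2 and greater than |40.2 − 87.0| = 46.8.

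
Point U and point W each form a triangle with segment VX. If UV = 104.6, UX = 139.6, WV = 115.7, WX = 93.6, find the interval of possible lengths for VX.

35.0 < VX < 209.3

From triangle UVX: |104.6 − 139.6| < VX < 104.6 + 139.6, i.e. 35.0 < VX < 244.2.
From triangle WVX: 22.1 < VX < 209.3.
Both must hold, so VX lies in the intersection.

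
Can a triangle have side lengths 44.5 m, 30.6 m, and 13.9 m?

The two shorter sides sum to 44.5, exactly equal to the longest side 44.5.
That gives only a degenerate (flat) triangle — the inequality must be strict.

No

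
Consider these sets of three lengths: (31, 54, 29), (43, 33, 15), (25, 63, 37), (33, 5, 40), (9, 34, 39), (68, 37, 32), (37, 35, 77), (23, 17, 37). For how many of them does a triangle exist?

(29,31,54): 29+31 > 54 → valid
(15,33,43): 15+33 > 43 → valid
(25,37,63): 25+37 ≤ 63 → not valid
(5,33,40): 5+33 ≤ 40 → not valid
(9,34,39): 9+34 > 39 → valid
(32,37,68): 32+37 > 68 → valid
(35,37,77): 35+37 ≤ 77 → not valid
(17,23,37): 17+23 > 37 → valid
5 of the 8 triples form a triangle.

5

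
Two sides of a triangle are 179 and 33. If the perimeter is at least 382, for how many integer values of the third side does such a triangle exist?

Triangle inequality: 146 < x < 212. Perimeter ≥ 382 gives x ≥ 382 − 179 − 33 = 170.
So 170 ≤ x < 212; integers 170 through 211: 42 values.

42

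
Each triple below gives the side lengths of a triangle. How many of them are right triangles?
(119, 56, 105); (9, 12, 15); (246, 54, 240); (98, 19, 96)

3

(119,56,105): 56²+105² = 14161 = 119² → right
(9,12,15): 9²+12² = 225 = 15² → right
(246,54,240): 54²+240² = 60516 = 246² → right
(98,19,96): 19²+96² = 9577 < 9604 = 98² → obtuse
3 of the 4 are right.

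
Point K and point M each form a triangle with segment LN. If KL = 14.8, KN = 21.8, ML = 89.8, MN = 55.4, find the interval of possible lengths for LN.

From triangle KLN: |14.8 − 21.8| < LN < 14.8 + 21.8, i.e. 7.0 < LN < 36.6.
From triangle MLN: 34.4 < LN < 145.2.
Both must hold, so LN lies in the intersection.

34.4 < LN < 36.6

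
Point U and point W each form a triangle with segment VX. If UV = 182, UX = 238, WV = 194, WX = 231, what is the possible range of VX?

From triangle UVX: |182 − 238| < VX < 182 + 238, i.e. 56 < VX < 420.
From triangle WVX: 37 < VX < 425.
Both must hold, so VX lies in the intersection.

56 < VX < 420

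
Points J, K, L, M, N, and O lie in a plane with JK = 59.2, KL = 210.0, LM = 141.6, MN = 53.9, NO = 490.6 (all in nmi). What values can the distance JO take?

25.9 ≤ JO ≤ 955.3 nmi

The maximum is all hops collinear in one direction: 59.2 + 210.0 + 141.6 + 53.9 + 490.6 = 955.3.
The longest hop is 490.6; the others sum to 464.7. Folding the others back against it leaves at least 490.6 − 464.7 = 25.9.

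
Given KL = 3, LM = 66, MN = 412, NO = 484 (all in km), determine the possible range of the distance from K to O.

The maximum is all hops collinear in one direction: 3 + 66 + 412 + 484 = 965.
The longest hop is 484; the others sum to 481. Folding the others back against it leaves at least 484 − 481 = 3.

3 ≤ KO ≤ 965 km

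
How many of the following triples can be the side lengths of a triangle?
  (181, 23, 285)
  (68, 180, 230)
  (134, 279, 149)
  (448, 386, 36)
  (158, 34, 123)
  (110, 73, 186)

(23,181,285): 23+181 ≤ 285 → not valid
(68,180,230): 68+180 > 230 → valid
(134,149,279): 134+149 > 279 → valid
(36,386,448): 36+386 ≤ 448 → not valid
(34,123,158): 34+123 ≤ 158 → not valid
(73,110,186): 73+110 ≤ 186 → not valid
2 of the 6 triples form a triangle.

2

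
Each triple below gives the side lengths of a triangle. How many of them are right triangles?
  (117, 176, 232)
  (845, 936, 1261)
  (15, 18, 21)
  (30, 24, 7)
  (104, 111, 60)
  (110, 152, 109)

1

(117,176,232): 117²+176² = 44665 < 53824 = 232² → obtuse
(845,936,1261): 845²+936² = 1590121 = 1261² → right
(15,18,21): 15²+18² = 549 > 441 = 21² → acute
(30,24,7): 7²+24² = 625 < 900 = 30² → obtuse
(104,111,60): 60²+104² = 14416 > 12321 = 111² → acute
(110,152,109): 109²+110² = 23981 > 23104 = 152² → acute
1 of the 6 is right.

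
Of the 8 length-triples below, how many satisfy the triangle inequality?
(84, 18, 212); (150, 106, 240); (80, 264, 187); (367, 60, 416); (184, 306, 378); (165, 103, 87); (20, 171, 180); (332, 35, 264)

(18,84,212): 18+84 ≤ 212 → not valid
(106,150,240): 106+150 > 240 → valid
(80,187,264): 80+187 > 264 → valid
(60,367,416): 60+367 > 416 → valid
(184,306,378): 184+306 > 378 → valid
(87,103,165): 87+103 > 165 → valid
(20,171,180): 20+171 > 180 → valid
(35,264,332): 35+264 ≤ 332 → not valid
6 of the 8 triples form a triangle.

6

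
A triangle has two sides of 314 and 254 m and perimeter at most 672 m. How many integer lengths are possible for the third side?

44

Triangle inequality: 60 < x < 568. Perimeter ≤ 672 gives x ≤ 672 − 314 − 254 = 104.
So 60 < x ≤ 104; integers 61 through 104: 44 values.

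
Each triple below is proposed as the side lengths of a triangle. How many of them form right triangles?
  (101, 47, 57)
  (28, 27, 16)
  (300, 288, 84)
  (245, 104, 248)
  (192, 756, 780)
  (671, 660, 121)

3

(101,47,57): 47²+57² = 5458 < 10201 = 101² → obtuse
(28,27,16): 16²+27² = 985 > 784 = 28² → acute
(300,288,84): 84²+288² = 90000 = 300² → right
(245,104,248): 104²+245² = 70841 > 61504 = 248² → acute
(192,756,780): 192²+756² = 608400 = 780² → right
(671,660,121): 121²+660² = 450241 = 671² → right
3 of the 6 are right.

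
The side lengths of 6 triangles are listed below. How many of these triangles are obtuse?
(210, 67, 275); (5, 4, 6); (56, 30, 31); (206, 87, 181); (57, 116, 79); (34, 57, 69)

(210,67,275): 67²+210² = 48589 < 75625 = 275² → obtuse
(5,4,6): 4²+5² = 41 > 36 = 6² → acute
(56,30,31): 30²+31² = 1861 < 3136 = 56² → obtuse
(206,87,181): 87²+181² = 40330 < 42436 = 206² → obtuse
(57,116,79): 57²+79² = 9490 < 13456 = 116² → obtuse
(34,57,69): 34²+57² = 4405 < 4761 = 69² → obtuse
5 of the 6 are obtuse.

5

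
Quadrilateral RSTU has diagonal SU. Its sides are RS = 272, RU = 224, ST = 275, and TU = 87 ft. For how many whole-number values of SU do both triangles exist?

From triangle RSU: 48 < SU < 496.
From triangle TSU: 188 < SU < 362.
Intersection: 188 < SU < 362, so integers 189 through 361: 173 values.

173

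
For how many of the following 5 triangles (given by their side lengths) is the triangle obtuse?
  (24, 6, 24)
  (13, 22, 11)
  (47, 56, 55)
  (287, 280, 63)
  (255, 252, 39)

1

(24,6,24): 6²+24² = 612 > 576 = 24² → acute
(13,22,11): 11²+13² = 290 < 484 = 22² → obtuse
(47,56,55): 47²+55² = 5234 > 3136 = 56² → acute
(287,280,63): 63²+280² = 82369 = 287² → right
(255,252,39): 39²+252² = 65025 = 255² → right
1 of the 5 is obtuse.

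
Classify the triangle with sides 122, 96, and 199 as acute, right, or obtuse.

Compare the square of the longest side to the sum of squares of the other two: 96² + 122² = 24100 < 39601 = 199².

obtuse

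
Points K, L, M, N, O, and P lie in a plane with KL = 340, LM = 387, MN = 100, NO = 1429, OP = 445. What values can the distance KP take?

The maximum is all hops collinear in one direction: 340 + 387 + 100 + 1429 + 445 = 2701.
The longest hop is 1429; the others sum to 1272. Folding the others back against it leaves at least 1429 − 1272 = 157.

157 ≤ KP ≤ 2701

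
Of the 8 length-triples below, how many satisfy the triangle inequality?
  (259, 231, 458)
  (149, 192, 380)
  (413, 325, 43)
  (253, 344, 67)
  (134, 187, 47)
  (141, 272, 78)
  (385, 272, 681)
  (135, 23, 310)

1

(231,259,458): 231+259 > 458 → valid
(149,192,380): 149+192 ≤ 380 → not valid
(43,325,413): 43+325 ≤ 413 → not valid
(67,253,344): 67+253 ≤ 344 → not valid
(47,134,187): 47+134 ≤ 187 → not valid
(78,141,272): 78+141 ≤ 272 → not valid
(272,385,681): 272+385 ≤ 681 → not valid
(23,135,310): 23+135 ≤ 310 → not valid
1 of the 8 triples forms a triangle.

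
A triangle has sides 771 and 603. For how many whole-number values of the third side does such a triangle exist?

The third side lies in the open interval (168, 1374).
Integers from 169 to 1373 inclusive: 1373 − 169 + 1 = 1205.

1205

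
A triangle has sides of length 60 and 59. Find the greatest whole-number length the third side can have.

118

The third side must be strictly less than 60 + 59 = 119.
The largest integer below 119 is 118.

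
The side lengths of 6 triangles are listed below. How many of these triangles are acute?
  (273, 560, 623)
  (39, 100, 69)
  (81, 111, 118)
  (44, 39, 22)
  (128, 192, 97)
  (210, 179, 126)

3

(273,560,623): 273²+560² = 388129 = 623² → right
(39,100,69): 39²+69² = 6282 < 10000 = 100² → obtuse
(81,111,118): 81²+111² = 18882 > 13924 = 118² → acute
(44,39,22): 22²+39² = 2005 > 1936 = 44² → acute
(128,192,97): 97²+128² = 25793 < 36864 = 192² → obtuse
(210,179,126): 126²+179² = 47917 > 44100 = 210² → acute
3 of the 6 are acute.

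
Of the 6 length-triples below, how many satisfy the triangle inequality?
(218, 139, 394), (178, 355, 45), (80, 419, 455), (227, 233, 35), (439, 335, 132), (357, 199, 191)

4

(139,218,394): 139+218 ≤ 394 → not valid
(45,178,355): 45+178 ≤ 355 → not valid
(80,419,455): 80+419 > 455 → valid
(35,227,233): 35+227 > 233 → valid
(132,335,439): 132+335 > 439 → valid
(191,199,357): 191+199 > 357 → valid
4 of the 6 triples form a triangle.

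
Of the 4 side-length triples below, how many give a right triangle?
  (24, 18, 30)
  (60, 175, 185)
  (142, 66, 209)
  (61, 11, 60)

(24,18,30): 18²+24² = 900 = 30² → right
(60,175,185): 60²+175² = 34225 = 185² → right
(142,66,209): 66+142 ≤ 209, not a triangle
(61,11,60): 11²+60² = 3721 = 61² → right
3 of the 4 are right.

3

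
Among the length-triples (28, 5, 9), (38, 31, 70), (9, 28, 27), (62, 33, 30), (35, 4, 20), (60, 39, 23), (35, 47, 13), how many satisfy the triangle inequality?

(5,9,28): 5+9 ≤ 28 → not valid
(31,38,70): 31+38 ≤ 70 → not valid
(9,27,28): 9+27 > 28 → valid
(30,33,62): 30+33 > 62 → valid
(4,20,35): 4+20 ≤ 35 → not valid
(23,39,60): 23+39 > 60 → valid
(13,35,47): 13+35 > 47 → valid
4 of the 7 triples form a triangle.

4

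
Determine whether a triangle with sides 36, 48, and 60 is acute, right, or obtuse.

Compare the square of the longest side to the sum of squares of the other two: 36² + 48² = 3600 = 60².

right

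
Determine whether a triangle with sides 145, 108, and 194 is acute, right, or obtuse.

obtuse

Compare the square of the longest side to the sum of squares of the other two: 108² + 145² = 32689 < 37636 = 194².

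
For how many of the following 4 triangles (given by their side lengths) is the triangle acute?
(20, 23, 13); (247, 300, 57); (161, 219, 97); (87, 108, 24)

(20,23,13): 13²+20² = 569 > 529 = 23² → acute
(247,300,57): 57²+247² = 64258 < 90000 = 300² → obtuse
(161,219,97): 97²+161² = 35330 < 47961 = 219² → obtuse
(87,108,24): 24²+87² = 8145 < 11664 = 108² → obtuse
1 of the 4 is acute.

1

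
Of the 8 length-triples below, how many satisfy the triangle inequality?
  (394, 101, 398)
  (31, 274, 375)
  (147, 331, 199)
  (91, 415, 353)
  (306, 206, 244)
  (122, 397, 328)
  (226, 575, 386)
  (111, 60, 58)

7

(101,394,398): 101+394 > 398 → valid
(31,274,375): 31+274 ≤ 375 → not valid
(147,199,331): 147+199 > 331 → valid
(91,353,415): 91+353 > 415 → valid
(206,244,306): 206+244 > 306 → valid
(122,328,397): 122+328 > 397 → valid
(226,386,575): 226+386 > 575 → valid
(58,60,111): 58+60 > 111 → valid
7 of the 8 triples form a triangle.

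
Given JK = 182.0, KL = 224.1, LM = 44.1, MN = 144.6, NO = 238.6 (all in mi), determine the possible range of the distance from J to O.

0 ≤ JO ≤ 833.4 mi

The maximum is all hops collinear in one direction: 182.0 + 224.1 + 44.1 + 144.6 + 238.6 = 833.4.
The longest hop is 238.6; the others sum to 594.8. Since 238.6 ≤ 594.8, the path can fold back on itself completely, so the minimum distance is 0.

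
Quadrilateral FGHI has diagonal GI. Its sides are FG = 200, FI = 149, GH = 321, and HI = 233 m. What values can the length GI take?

88 < GI < 349

From triangle FGI: |200 − 149| < GI < 200 + 149, i.e. 51 < GI < 349.
From triangle HGI: 88 < GI < 554.
Both must hold, so GI lies in the intersection.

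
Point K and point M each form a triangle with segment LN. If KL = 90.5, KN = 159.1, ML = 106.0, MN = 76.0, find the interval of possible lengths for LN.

From triangle KLN: |90.5 − 159.1| < LN < 90.5 + 159.1, i.e. 68.6 < LN < 249.6.
From triangle MLN: 30.0 < LN < 182.0.
Both must hold, so LN lies in the intersection.

68.6 < LN < 182.0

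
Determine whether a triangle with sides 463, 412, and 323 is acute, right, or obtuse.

acute

Compare the square of the longest side to the sum of squares of the other two: 323² + 412² = 274073 > 214369 = 463².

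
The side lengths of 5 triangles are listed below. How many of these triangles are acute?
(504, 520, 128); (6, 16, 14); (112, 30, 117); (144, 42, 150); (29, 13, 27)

(504,520,128): 128²+504² = 270400 = 520² → right
(6,16,14): 6²+14² = 232 < 256 = 16² → obtuse
(112,30,117): 30²+112² = 13444 < 13689 = 117² → obtuse
(144,42,150): 42²+144² = 22500 = 150² → right
(29,13,27): 13²+27² = 898 > 841 = 29² → acute
1 of the 5 is acute.

1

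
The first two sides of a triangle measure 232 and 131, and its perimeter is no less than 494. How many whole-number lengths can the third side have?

232

Triangle inequality: 101 < x < 363. Perimeter ≥ 494 gives x ≥ 494 − 232 − 131 = 131.
So 131 ≤ x < 363; integers 131 through 362: 232 values.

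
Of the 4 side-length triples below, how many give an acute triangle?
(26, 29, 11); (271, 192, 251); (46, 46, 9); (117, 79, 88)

3

(26,29,11): 11²+26² = 797 < 841 = 29² → obtuse
(271,192,251): 192²+251² = 99865 > 73441 = 271² → acute
(46,46,9): 9²+46² = 2197 > 2116 = 46² → acute
(117,79,88): 79²+88² = 13985 > 13689 = 117² → acute
3 of the 4 are acute.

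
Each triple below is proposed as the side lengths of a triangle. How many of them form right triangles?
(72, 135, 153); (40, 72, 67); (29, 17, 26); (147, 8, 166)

(72,135,153): 72²+135² = 23409 = 153² → right
(40,72,67): 40²+67² = 6089 > 5184 = 72² → acute
(29,17,26): 17²+26² = 965 > 841 = 29² → acute
(147,8,166): 8+147 ≤ 166, not a triangle
1 of the 4 is right.

1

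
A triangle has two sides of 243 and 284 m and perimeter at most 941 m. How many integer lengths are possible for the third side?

Triangle inequality: 41 < x < 527. Perimeter ≤ 941 gives x ≤ 941 − 243 − 284 = 414.
So 41 < x ≤ 414; integers 42 through 414: 373 values.

373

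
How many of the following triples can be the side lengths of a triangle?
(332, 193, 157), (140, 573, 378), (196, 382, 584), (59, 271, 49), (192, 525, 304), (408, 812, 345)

1

(157,193,332): 157+193 > 332 → valid
(140,378,573): 140+378 ≤ 573 → not valid
(196,382,584): 196+382 ≤ 584 → not valid
(49,59,271): 49+59 ≤ 271 → not valid
(192,304,525): 192+304 ≤ 525 → not valid
(345,408,812): 345+408 ≤ 812 → not valid
1 of the 6 triples forms a triangle.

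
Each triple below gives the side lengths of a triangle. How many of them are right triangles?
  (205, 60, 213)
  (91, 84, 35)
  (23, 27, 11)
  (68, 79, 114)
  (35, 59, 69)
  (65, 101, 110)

1

(205,60,213): 60²+205² = 45625 > 45369 = 213² → acute
(91,84,35): 35²+84² = 8281 = 91² → right
(23,27,11): 11²+23² = 650 < 729 = 27² → obtuse
(68,79,114): 68²+79² = 10865 < 12996 = 114² → obtuse
(35,59,69): 35²+59² = 4706 < 4761 = 69² → obtuse
(65,101,110): 65²+101² = 14426 > 12100 = 110² → acute
1 of the 6 is right.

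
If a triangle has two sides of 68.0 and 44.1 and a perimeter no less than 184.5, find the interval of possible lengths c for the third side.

Triangle inequality alone gives 23.9 < c < 112.1.
The perimeter condition gives c ≥ 184.5 − 68.0 − 44.1 = 72.4.
Intersecting the two: 72.4 ≤ c < 112.1.

72.4 ≤ c < 112.1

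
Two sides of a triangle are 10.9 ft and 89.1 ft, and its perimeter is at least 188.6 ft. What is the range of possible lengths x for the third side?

Triangle inequality alone gives 78.2 < x < 100.0.
The perimeter condition gives x ≥ 188.6 − 10.9 − 89.1 = 88.6.
Intersecting the two: 88.6 ≤ x < 100.0.

88.6 ≤ x < 100.0 ft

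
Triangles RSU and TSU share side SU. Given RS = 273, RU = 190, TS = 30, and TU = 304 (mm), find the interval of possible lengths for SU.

From triangle RSU: |273 − 190| < SU < 273 + 190, i.e. 83 < SU < 463.
From triangle TSU: 274 < SU < 334.
Both must hold, so SU lies in the intersection.

274 < SU < 334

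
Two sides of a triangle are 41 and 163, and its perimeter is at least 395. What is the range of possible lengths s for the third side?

Triangle inequality alone gives 122 < s < 204.
The perimeter condition gives s ≥ 395 − 41 − 163 = 191.
Intersecting the two: 191 ≤ s < 204.

191 ≤ s < 204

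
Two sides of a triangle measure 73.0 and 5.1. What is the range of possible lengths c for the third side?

By the triangle inequality, c must be less than 73.0 + 5.1 = 78.1 and greater than |73.0 − 5.1| = 67.9.

67.9 < c < 78.1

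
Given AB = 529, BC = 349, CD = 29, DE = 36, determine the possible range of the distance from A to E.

115 ≤ AE ≤ 943

The maximum is all hops collinear in one direction: 529 + 349 + 29 + 36 = 943.
The longest hop is 529; the others sum to 414. Folding the others back against it leaves at least 529 − 414 = 115.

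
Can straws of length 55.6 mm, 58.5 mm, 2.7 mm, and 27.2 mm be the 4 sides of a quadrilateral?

Yes

A quadrilateral exists iff every side is shorter than the sum of the others — equivalently, the longest side is less than the sum of the rest.
Longest side 58.5 < 85.5 (sum of the remaining 3), so yes.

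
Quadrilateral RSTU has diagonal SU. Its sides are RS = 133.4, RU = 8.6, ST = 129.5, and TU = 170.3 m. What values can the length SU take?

124.8 < SU < 142.0

From triangle RSU: |133.4 − 8.6| < SU < 133.4 + 8.6, i.e. 124.8 < SU < 142.0.
From triangle TSU: 40.8 < SU < 299.8.
Both must hold, so SU lies in the intersection.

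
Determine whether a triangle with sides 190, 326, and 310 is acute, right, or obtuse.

Compare the square of the longest side to the sum of squares of the other two: 190² + 310² = 132200 > 106276 = 326².

acute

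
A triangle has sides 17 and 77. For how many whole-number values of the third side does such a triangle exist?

33

The third side lies in the open interval (60, 94).
Integers from 61 to 93 inclusive: 93 − 61 + 1 = 33.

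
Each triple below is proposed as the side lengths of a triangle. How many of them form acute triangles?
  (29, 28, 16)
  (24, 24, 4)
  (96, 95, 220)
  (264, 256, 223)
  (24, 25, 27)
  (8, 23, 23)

5

(29,28,16): 16²+28² = 1040 > 841 = 29² → acute
(24,24,4): 4²+24² = 592 > 576 = 24² → acute
(96,95,220): 95+96 ≤ 220, not a triangle
(264,256,223): 223²+256² = 115265 > 69696 = 264² → acute
(24,25,27): 24²+25² = 1201 > 729 = 27² → acute
(8,23,23): 8²+23² = 593 > 529 = 23² → acute
5 of the 6 are acute.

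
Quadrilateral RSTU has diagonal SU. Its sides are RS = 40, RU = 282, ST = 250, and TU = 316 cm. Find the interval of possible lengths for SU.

242 < SU < 322

From triangle RSU: |40 − 282| < SU < 40 + 282, i.e. 242 < SU < 322.
From triangle TSU: 66 < SU < 566.
Both must hold, so SU lies in the intersection.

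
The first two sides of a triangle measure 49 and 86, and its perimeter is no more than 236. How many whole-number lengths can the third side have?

64

Triangle inequality: 37 < x < 135. Perimeter ≤ 236 gives x ≤ 236 − 49 − 86 = 101.
So 37 < x ≤ 101; integers 38 through 101: 64 values.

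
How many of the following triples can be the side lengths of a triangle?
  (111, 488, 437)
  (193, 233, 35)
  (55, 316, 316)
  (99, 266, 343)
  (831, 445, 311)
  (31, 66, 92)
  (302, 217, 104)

5

(111,437,488): 111+437 > 488 → valid
(35,193,233): 35+193 ≤ 233 → not valid
(55,316,316): 55+316 > 316 → valid
(99,266,343): 99+266 > 343 → valid
(311,445,831): 311+445 ≤ 831 → not valid
(31,66,92): 31+66 > 92 → valid
(104,217,302): 104+217 > 302 → valid
5 of the 7 triples form a triangle.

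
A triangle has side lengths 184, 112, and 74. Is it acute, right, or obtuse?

obtuse

Compare the square of the longest side to the sum of squares of the other two: 74² + 112² = 18020 < 33856 = 184².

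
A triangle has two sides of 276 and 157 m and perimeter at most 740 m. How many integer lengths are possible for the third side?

188

Triangle inequality: 119 < x < 433. Perimeter ≤ 740 gives x ≤ 740 − 276 − 157 = 307.
So 119 < x ≤ 307; integers 120 through 307: 188 values.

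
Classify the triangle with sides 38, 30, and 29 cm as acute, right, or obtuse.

Compare the square of the longest side to the sum of squares of the other two: 29² + 30² = 1741 > 1444 = 38².

acute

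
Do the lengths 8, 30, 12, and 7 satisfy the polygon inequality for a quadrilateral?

For a quadrilateral, each side must be shorter than the sum of the others.
Here the longest side is 30, but the remaining 3 sides sum to only 27.

No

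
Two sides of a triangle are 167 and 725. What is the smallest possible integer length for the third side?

559

The third side must be strictly greater than |167 − 725| = 558.
The smallest integer above 558 is 559.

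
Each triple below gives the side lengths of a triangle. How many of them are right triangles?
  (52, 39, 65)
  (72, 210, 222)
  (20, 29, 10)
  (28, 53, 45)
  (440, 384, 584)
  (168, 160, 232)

5

(52,39,65): 39²+52² = 4225 = 65² → right
(72,210,222): 72²+210² = 49284 = 222² → right
(20,29,10): 10²+20² = 500 < 841 = 29² → obtuse
(28,53,45): 28²+45² = 2809 = 53² → right
(440,384,584): 384²+440² = 341056 = 584² → right
(168,160,232): 160²+168² = 53824 = 232² → right
5 of the 6 are right.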